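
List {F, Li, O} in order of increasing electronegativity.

Li is in period 2, group 1; O is in period 2, group 16; F is in period 2, group 17.
Smaller atoms with higher effective nuclear charge are more electronegative.
All lie in period 2, so electronegativity increases left to right.
So from lowest to highest: Li < O < F.

Li, O, F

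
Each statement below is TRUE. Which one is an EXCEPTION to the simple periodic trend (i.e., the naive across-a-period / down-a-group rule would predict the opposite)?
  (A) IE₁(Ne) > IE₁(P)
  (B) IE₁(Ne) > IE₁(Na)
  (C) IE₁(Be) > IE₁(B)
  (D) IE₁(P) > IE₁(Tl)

(C)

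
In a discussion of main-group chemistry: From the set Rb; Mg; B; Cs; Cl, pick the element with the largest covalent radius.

B is in period 2, group 13; Mg is in period 3, group 2; Cl is in period 3, group 17; Rb is in period 5, group 1; Cs is in period 6, group 1.
Across a period the added protons contract the valence shell; down a group each new principal shell makes the atom larger.
Neither a single period nor a single group — weigh both effects.
Cl > B: period and group pull opposite ways; the down-group shift dominates (99 vs 85 pm).
Mg > Cl: both are in period 3; the period trend gives Mg the larger value.
Rb > Mg: relative to Mg, both the across-period and down-group shifts push Rb's atomic radius up.
Cs > Rb: Cs sits below Rb in group 1, so the down-group effect alone puts Cs larger.
Tabulated atomic radius (pm): B 85, Mg 139, Cl 99, Rb 210, Cs 232.
The largest covalent radius among these belongs to Cs.

Cs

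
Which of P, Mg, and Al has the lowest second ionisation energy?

Mg

The second ionization energy removes an electron from the +1 ion. For each element: P⁺ still has 4 valence electrons; Mg⁺ still has 1 valence electron; Al⁺ still has 2 valence electrons.
All are still removing valence electrons, so compare the +1 ions as you would atoms: IE_2 generally rises across a period (higher Z_eff) and falls down a group (larger shell), subject to the usual subshell exceptions.
Valence configurations: P⁺ [Ne]3s²3p², Mg⁺ [Ne]3s¹, Al⁺ [Ne]3s².
The numbers (kJ/mol): P 1907, Mg 1451, Al 1817.
Hence IE_2: Mg < Al < P.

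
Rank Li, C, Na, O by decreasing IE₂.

The second ionization energy removes an electron from the +1 ion. For each element: Li⁺ is the bare [He] core; C⁺ still has 3 valence electrons; Na⁺ is the bare [Ne] core; O⁺ still has 5 valence electrons.
Breaking into a closed-shell core is much more expensive than removing a leftover valence electron — Na and Li have the largest IE_2 here.
Valence configurations: C⁺ [He]2s²2p¹, O⁺ [He]2s²2p³.
The numbers (kJ/mol): Li 7298, C 2353, Na 4562, O 3388.
So the second ionization energies run C < O < Na < Li.

Li > Na > O > C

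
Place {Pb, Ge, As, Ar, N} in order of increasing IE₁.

Pb, Ge, As, N, Ar

N is in period 2, group 15; Ar is in period 3, group 18; Ge is in period 4, group 14; As is in period 4, group 15; Pb is in period 6, group 14.
First ionization energy rises across a period (greater Z_eff holds electrons more tightly) and falls down a group (valence electrons are farther from the nucleus).
These span different periods and groups, so the two trends combine.
Ge > Pb: they share group 14; the group trend gives Ge the larger value.
As > Ge: both are in period 4; the period trend gives As the larger value.
N > As: N sits above As in group 15, so the down-group effect alone puts N higher.
Ar > N: the two effects oppose for this pair; the across-period effect wins (1521 vs 1402 kJ/mol).
For reference (kJ/mol): N 1402, Ar 1521, Ge 762, As 947, Pb 716.
So from lowest to highest: Pb < Ge < As < N < Ar.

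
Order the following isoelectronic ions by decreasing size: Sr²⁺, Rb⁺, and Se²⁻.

Se²⁻ > Rb⁺ > Sr²⁺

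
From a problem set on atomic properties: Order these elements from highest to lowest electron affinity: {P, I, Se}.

I > Se > P

Adding an electron releases more energy for atoms nearer the top right (short of the noble gases).
A diagonal step moves right (one effect) and down (the opposite effect) at once.
Se > P: the two effects oppose for this pair; the across-period effect wins (195 vs 72 kJ/mol).
I > Se: period and group pull opposite ways; the across-period shift dominates (295 vs 195 kJ/mol).
Tabulated electron affinity (kJ/mol): P 72, Se 195, I 295.
So from highest to lowest: I > Se > P.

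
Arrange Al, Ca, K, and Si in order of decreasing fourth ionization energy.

Al, Ca, K, Si

Consider each +3 ion: Al³⁺ is the bare [Ne] core; Ca³⁺ is already 1 electron into the core; K³⁺ is already 2 electrons into the core; Si³⁺ still has 1 valence electron.
Pulling an electron out of a noble-gas core costs far more than removing a remaining valence electron, so K, Ca and Al sit at the high end of IE_4.
Tabulated IE_4 (kJ/mol): Al 11577, Ca 6491, K 5877, Si 4356.
Putting it together, IE_4: Si < K < Ca < Al.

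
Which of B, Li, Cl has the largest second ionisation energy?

After 1 electron has been removed, what remains? B⁺ still has 2 valence electrons; Li⁺ is the bare [He] core; Cl⁺ still has 6 valence electrons.
Core electrons are held far more tightly than valence electrons, so Li tops the IE_2 order.
Valence configurations: B⁺ [He]2s², Cl⁺ [Ne]3s²3p⁴.
Tabulated IE_2 (kJ/mol): B 2427, Li 7298, Cl 2298.
Hence IE_2: Cl < B < Li.

Li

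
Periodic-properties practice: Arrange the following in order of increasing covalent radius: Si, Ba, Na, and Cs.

Si, Na, Ba, Cs

Radius decreases left→right (rising Z_eff, same n) and increases top→bottom (higher n).
These span different periods and groups, so the two trends combine.
Na > Si: Na lies to the left of Si in period 3, so the across-period effect alone puts Na larger.
Ba > Na: period and group pull opposite ways; the down-group shift dominates (196 vs 155 pm).
Cs > Ba: Cs lies to the left of Ba in period 6, so the across-period effect alone puts Cs larger.
Tabulated atomic radius (pm): Na 155, Si 116, Cs 232, Ba 196.
So from smallest to largest: Si < Na < Ba < Cs.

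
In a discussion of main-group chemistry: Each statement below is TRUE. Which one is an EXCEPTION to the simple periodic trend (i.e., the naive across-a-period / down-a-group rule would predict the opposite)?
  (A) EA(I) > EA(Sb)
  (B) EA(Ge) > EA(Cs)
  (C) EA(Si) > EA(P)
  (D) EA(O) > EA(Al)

The general trend: electron affinity increases across a period and decreases down a group.
(A) I (period 5, group 17) vs Sb (period 5, group 15): the stated order agrees with the simple trend.
(B) Ge (period 4, group 14) vs Cs (period 6, group 1): the stated order agrees with the simple trend.
(C) Si (period 3, group 14) vs P (period 3, group 15): the stated order contradicts the simple trend.
(D) O (period 2, group 16) vs Al (period 3, group 13): the stated order agrees with the simple trend.
The exception is (C): adding an electron to P's half-filled 3p³ is unfavourable, so Si (3p²) has the more exothermic EA.

(C)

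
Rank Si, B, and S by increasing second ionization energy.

IE_2 is the cost of taking one more electron from the +1 cation: Si⁺ still has 3 valence electrons; B⁺ still has 2 valence electrons; S⁺ still has 5 valence electrons.
All are still removing valence electrons, so compare the +1 ions as you would atoms: IE_2 generally rises across a period (higher Z_eff) and falls down a group (larger shell), subject to the usual subshell exceptions.
Valence configurations: Si⁺ [Ne]3s²3p¹, B⁺ [He]2s², S⁺ [Ne]3s²3p³.
Tabulated IE_2 (kJ/mol): Si 1577, B 2427, S 2252.
Putting it together, IE_2: Si < S < B.

Si < S < B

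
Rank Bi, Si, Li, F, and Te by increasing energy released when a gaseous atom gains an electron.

Li is in period 2, group 1; F is in period 2, group 17; Si is in period 3, group 14; Te is in period 5, group 16; Bi is in period 6, group 15.
Adding an electron releases more energy for atoms nearer the top right (short of the noble gases).
These span different periods and groups, so the two trends combine.
Bi > Li: period and group pull opposite ways; the across-period shift dominates (91 vs 60 kJ/mol).
Si > Bi: the two effects oppose for this pair; the down-group effect wins (134 vs 91 kJ/mol).
Te > Si: period and group pull opposite ways; the across-period shift dominates (190 vs 134 kJ/mol).
F > Te: both effects reinforce here, so F is clearly the higher of the two.
For reference (kJ/mol): Li 60, F 328, Si 134, Te 190, Bi 91.
So from lowest to highest: Li < Bi < Si < Te < F.

Li < Bi < Si < Te < F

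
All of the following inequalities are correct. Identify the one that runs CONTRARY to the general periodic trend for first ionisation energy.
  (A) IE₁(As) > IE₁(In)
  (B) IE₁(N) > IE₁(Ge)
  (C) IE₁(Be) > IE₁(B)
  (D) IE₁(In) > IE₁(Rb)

The general trend: first ionisation energy increases across a period and decreases down a group.
(A) As (period 4, group 15) vs In (period 5, group 13): the stated order agrees with the simple trend.
(B) N (period 2, group 15) vs Ge (period 4, group 14): the stated order agrees with the simple trend.
(C) Be (period 2, group 2) vs B (period 2, group 13): the stated order contradicts the simple trend.
(D) In (period 5, group 13) vs Rb (period 5, group 1): the stated order agrees with the simple trend.
The exception is (C): removing B's lone 2p electron is easier than breaking Be's filled 2s².

(C)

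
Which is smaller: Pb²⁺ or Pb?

Forming Pb²⁺ removes 2 electrons from Pb. Fewer electrons for the same nuclear charge means less shielding and a higher Z_eff on the remaining electrons.
A cation is smaller than its parent atom: Pb²⁺ < Pb.

Pb²⁺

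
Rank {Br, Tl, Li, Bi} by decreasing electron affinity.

Br, Bi, Li, Tl

EA tends to increase across a period and decrease down a group, though the pattern is less regular than for IE or radius.
These span different periods and groups, so the two trends combine.
Li > Tl: period and group pull opposite ways; the down-group shift dominates (60 vs 19 kJ/mol).
Bi > Li: the two effects oppose for this pair; the across-period effect wins (91 vs 60 kJ/mol).
Br > Bi: both effects reinforce here, so Br is clearly the higher of the two.
Tabulated electron affinity (kJ/mol): Li 60, Br 325, Tl 19, Bi 91.
So from highest to lowest: Br > Bi > Li > Tl.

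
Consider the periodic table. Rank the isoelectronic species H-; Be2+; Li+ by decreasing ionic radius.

H-, Li+, Be2+

All of these have 2 electrons, so size is governed by nuclear charge alone: the more protons, the stronger the pull on the same electron cloud, and the smaller the ion.
Nuclear charges: Be2+ (Z=4), Li+ (Z=3), H- (Z=1).
Largest to smallest: H- > Li+ > Be2+.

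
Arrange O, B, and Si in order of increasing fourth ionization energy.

The fourth ionization energy removes an electron from the +3 ion. For each element: O³⁺ still has 3 valence electrons; B³⁺ is the bare [He] core; Si³⁺ still has 1 valence electron.
Core electrons are held far more tightly than valence electrons, so B tops the IE_4 order.
Valence configurations: O³⁺ [He]2s²2p¹, Si³⁺ [Ne]3s¹.
The numbers (kJ/mol): O 7469, B 25026, Si 4356.
Hence IE_4: Si < O < B.

Si, O, B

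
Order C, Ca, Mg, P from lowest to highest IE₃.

P < C < Ca < Mg

The third ionization energy removes an electron from the +2 ion. For each element: C²⁺ still has 2 valence electrons; Ca²⁺ is the bare [Ar] core; Mg²⁺ is the bare [Ne] core; P²⁺ still has 3 valence electrons.
Pulling an electron out of a noble-gas core costs far more than removing a remaining valence electron, so Ca and Mg sit at the high end of IE_3.
Valence configurations: C²⁺ [He]2s², P²⁺ [Ne]3s²3p¹.
The numbers (kJ/mol): C 4620, Ca 4912, Mg 7733, P 2914.
Hence IE_3: P < C < Ca < Mg.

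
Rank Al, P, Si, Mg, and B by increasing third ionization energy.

After 2 electrons have been removed, what remains? Al²⁺ still has 1 valence electron; P²⁺ still has 3 valence electrons; Si²⁺ still has 2 valence electrons; Mg²⁺ is the bare [Ne] core; B²⁺ still has 1 valence electron.
Pulling an electron out of a noble-gas core costs far more than removing a remaining valence electron, so Mg sits at the high end of IE_3.
Valence configurations: Al²⁺ [Ne]3s¹, P²⁺ [Ne]3s²3p¹, Si²⁺ [Ne]3s², B²⁺ [He]2s¹.
P²⁺ loses a lone 3p electron whereas Si²⁺ must break into a filled 3s² pair, so IE_3(Si) > IE_3(P) even though P has the higher nuclear charge.
Tabulated IE_3 (kJ/mol): Al 2745, P 2914, Si 3232, Mg 7733, B 3660.
Hence IE_3: Al < P < Si < B < Mg.

Al < P < Si < B < Mg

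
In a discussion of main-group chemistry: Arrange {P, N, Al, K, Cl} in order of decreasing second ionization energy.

Consider each +1 ion: P⁺ still has 4 valence electrons; N⁺ still has 4 valence electrons; Al⁺ still has 2 valence electrons; K⁺ is the bare [Ar] core; Cl⁺ still has 6 valence electrons.
Pulling an electron out of a noble-gas core costs far more than removing a remaining valence electron, so K sits at the high end of IE_2.
Valence configurations: P⁺ [Ne]3s²3p², N⁺ [He]2s²2p², Al⁺ [Ne]3s², Cl⁺ [Ne]3s²3p⁴.
The numbers (kJ/mol): P 1907, N 2856, Al 1817, K 3052, Cl 2298.
So the second ionization energies run Al < P < Cl < N < K.

K > N > Cl > P > Al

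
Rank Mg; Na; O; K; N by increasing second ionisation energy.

IE_2 is the cost of taking one more electron from the +1 cation: Mg⁺ still has 1 valence electron; Na⁺ is the bare [Ne] core; O⁺ still has 5 valence electrons; K⁺ is the bare [Ar] core; N⁺ still has 4 valence electrons.
Usually core removal costs more than valence removal, but here the competition is close: a tightly held n=2 valence electron can cost more to remove than an n=3 core electron, so the actual values have to decide it.
Valence configurations: Mg⁺ [Ne]3s¹, O⁺ [He]2s²2p³, N⁺ [He]2s²2p².
Tabulated IE_2 (kJ/mol): Mg 1451, Na 4562, O 3388, K 3052, N 2856.
Putting it together, IE_2: Mg < N < K < O < Na.

Mg < N < K < O < Na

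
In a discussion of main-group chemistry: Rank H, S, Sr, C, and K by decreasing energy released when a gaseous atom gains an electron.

S > C > H > K > Sr

Electron affinity generally becomes more exothermic across a period toward the halogens and less exothermic down a group.
These span different periods and groups, so the two trends combine.
K > Sr: period and group pull opposite ways; the down-group shift dominates (48 vs 5 kJ/mol).
H > K: they share group 1; the group trend gives H the larger value.
C > H: the two effects oppose for this pair; the across-period effect wins (122 vs 73 kJ/mol).
S > C: period and group pull opposite ways; the across-period shift dominates (200 vs 122 kJ/mol).
For reference (kJ/mol): H 73, C 122, S 200, K 48, Sr 5.
So from highest to lowest: S > C > H > K > Sr.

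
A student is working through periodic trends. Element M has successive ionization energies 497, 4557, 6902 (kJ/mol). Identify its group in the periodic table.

Group 1

Look for the largest jump between consecutive ionization energies: IE2/IE1 ≈ 9.2, far larger than any earlier ratio.
That jump marks the point where a core electron is being removed. So the atom has 1 valence electron.
A main-group element with 1 valence electron is in group 1.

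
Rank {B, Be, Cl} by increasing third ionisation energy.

B < Cl < Be

After 2 electrons have been removed, what remains? B²⁺ still has 1 valence electron; Be²⁺ is the bare [He] core; Cl²⁺ still has 5 valence electrons.
Pulling an electron out of a noble-gas core costs far more than removing a remaining valence electron, so Be sits at the high end of IE_3.
Valence configurations: B²⁺ [He]2s¹, Cl²⁺ [Ne]3s²3p³.
Approximate IE_3 values (kJ/mol): B 3660, Be 14849, Cl 3822.
Hence IE_3: B < Cl < Be.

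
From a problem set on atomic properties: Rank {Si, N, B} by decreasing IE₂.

Consider each +1 ion: Si⁺ still has 3 valence electrons; N⁺ still has 4 valence electrons; B⁺ still has 2 valence electrons.
All are still removing valence electrons, so compare the +1 ions as you would atoms: IE_2 generally rises across a period (higher Z_eff) and falls down a group (larger shell), subject to the usual subshell exceptions.
Valence configurations: Si⁺ [Ne]3s²3p¹, N⁺ [He]2s²2p², B⁺ [He]2s².
Tabulated IE_2 (kJ/mol): Si 1577, N 2856, B 2427.
Overall IE_2 order: Si < B < N.

N > B > Si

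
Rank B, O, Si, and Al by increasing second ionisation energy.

Si < Al < B < O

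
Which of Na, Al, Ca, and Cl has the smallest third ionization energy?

After 2 electrons have been removed, what remains? Na²⁺ is already 1 electron into the core; Al²⁺ still has 1 valence electron; Ca²⁺ is the bare [Ar] core; Cl²⁺ still has 5 valence electrons.
Pulling an electron out of a noble-gas core costs far more than removing a remaining valence electron, so Ca and Na sit at the high end of IE_3.
Valence configurations: Al²⁺ [Ne]3s¹, Cl²⁺ [Ne]3s²3p³.
The numbers (kJ/mol): Na 6910, Al 2745, Ca 4912, Cl 3822.
So the third ionization energies run Al < Cl < Ca < Na.

Al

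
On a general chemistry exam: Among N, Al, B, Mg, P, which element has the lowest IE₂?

Mg

IE_2 is the cost of taking one more electron from the +1 cation: N⁺ still has 4 valence electrons; Al⁺ still has 2 valence electrons; B⁺ still has 2 valence electrons; Mg⁺ still has 1 valence electron; P⁺ still has 4 valence electrons.
All are still removing valence electrons, so compare the +1 ions as you would atoms: IE_2 generally rises across a period (higher Z_eff) and falls down a group (larger shell), subject to the usual subshell exceptions.
Valence configurations: N⁺ [He]2s²2p², Al⁺ [Ne]3s², B⁺ [He]2s², Mg⁺ [Ne]3s¹, P⁺ [Ne]3s²3p².
Tabulated IE_2 (kJ/mol): N 2856, Al 1817, B 2427, Mg 1451, P 1907.
So the second ionization energies run Mg < Al < P < B < N.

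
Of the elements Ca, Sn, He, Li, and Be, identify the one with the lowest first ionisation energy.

Li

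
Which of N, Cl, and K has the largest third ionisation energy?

After 2 electrons have been removed, what remains? N²⁺ still has 3 valence electrons; Cl²⁺ still has 5 valence electrons; K²⁺ is already 1 electron into the core.
Usually core removal costs more than valence removal, but here the competition is close: a tightly held n=2 valence electron can cost more to remove than an n=3 core electron, so the actual values have to decide it.
Valence configurations: N²⁺ [He]2s²2p¹, Cl²⁺ [Ne]3s²3p³.
Approximate IE_3 values (kJ/mol): N 4578, Cl 3822, K 4420.
Putting it together, IE_3: Cl < K < N.

N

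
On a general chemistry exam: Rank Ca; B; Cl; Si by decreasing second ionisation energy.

Consider each +1 ion: Ca⁺ still has 1 valence electron; B⁺ still has 2 valence electrons; Cl⁺ still has 6 valence electrons; Si⁺ still has 3 valence electrons.
All are still removing valence electrons, so compare the +1 ions as you would atoms: IE_2 generally rises across a period (higher Z_eff) and falls down a group (larger shell), subject to the usual subshell exceptions.
Valence configurations: Ca⁺ [Ar]4s¹, B⁺ [He]2s², Cl⁺ [Ne]3s²3p⁴, Si⁺ [Ne]3s²3p¹.
Approximate IE_2 values (kJ/mol): Ca 1145, B 2427, Cl 2298, Si 1577.
Hence IE_2: Ca < Si < Cl < B.

B > Cl > Si > Ca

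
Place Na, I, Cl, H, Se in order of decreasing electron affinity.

Cl > I > Se > H > Na

H is in period 1, group 1; Na is in period 3, group 1; Cl is in period 3, group 17; Se is in period 4, group 16; I is in period 5, group 17.
Adding an electron releases more energy for atoms nearer the top right (short of the noble gases).
Here both period and group differ, so the two effects have to be weighed against each other.
H > Na: they share group 1; the group trend gives H the larger value.
Se > H: period and group pull opposite ways; the across-period shift dominates (195 vs 73 kJ/mol).
I > Se: period and group pull opposite ways; the across-period shift dominates (295 vs 195 kJ/mol).
Cl > I: Cl sits above I in group 17, so the down-group effect alone puts Cl higher.
For reference (kJ/mol): H 73, Na 53, Cl 349, Se 195, I 295.
So from highest to lowest: Cl > I > Se > H > Na.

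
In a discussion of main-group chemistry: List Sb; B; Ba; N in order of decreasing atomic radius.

B is in period 2, group 13; N is in period 2, group 15; Sb is in period 5, group 15; Ba is in period 6, group 2.
Radius decreases left→right (rising Z_eff, same n) and increases top→bottom (higher n).
Neither a single period nor a single group — weigh both effects.
B > N: B lies to the left of N in period 2, so the across-period effect alone puts B larger.
Sb > B: period and group pull opposite ways; the down-group shift dominates (140 vs 85 pm).
Ba > Sb: relative to Sb, both the across-period and down-group shifts push Ba's atomic radius up.
For reference (pm): B 85, N 71, Sb 140, Ba 196.
So from largest to smallest: Ba > Sb > B > N.

Ba, Sb, B, N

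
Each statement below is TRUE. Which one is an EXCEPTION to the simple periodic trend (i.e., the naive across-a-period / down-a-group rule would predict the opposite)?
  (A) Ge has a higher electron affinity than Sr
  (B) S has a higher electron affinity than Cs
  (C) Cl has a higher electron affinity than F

The general trend: electron affinity increases across a period and decreases down a group.
(A) Ge (period 4, group 14) vs Sr (period 5, group 2): the stated order agrees with the simple trend.
(B) S (period 3, group 16) vs Cs (period 6, group 1): the stated order agrees with the simple trend.
(C) Cl (period 3, group 17) vs F (period 2, group 17): the stated order contradicts the simple trend.
The exception is (C): F's small 2p subshell makes the incoming electron feel strong e⁻–e⁻ repulsion, so Cl actually releases more energy on gaining an electron.

(C)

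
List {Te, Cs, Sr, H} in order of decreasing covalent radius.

Cs > Sr > Te > H

H is in period 1, group 1; Sr is in period 5, group 2; Te is in period 5, group 16; Cs is in period 6, group 1.
Radius decreases left→right (rising Z_eff, same n) and increases top→bottom (higher n).
These span different periods and groups, so the two trends combine.
Te > H: the two effects oppose for this pair; the down-group effect wins (136 vs 32 pm).
Sr > Te: both are in period 5; the period trend gives Sr the larger value.
Cs > Sr: both effects reinforce here, so Cs is clearly the larger of the two.
Tabulated atomic radius (pm): H 32, Sr 185, Te 136, Cs 232.
So from largest to smallest: Cs > Sr > Te > H.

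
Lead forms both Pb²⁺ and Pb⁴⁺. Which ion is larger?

Pb²⁺

Both ions have Z = 82 protons, but Pb⁴⁺ has lost more electrons, so its remaining electrons feel a larger effective nuclear charge per electron and are pulled in more tightly.
Higher positive charge → smaller ion, so Pb²⁺ > Pb⁴⁺.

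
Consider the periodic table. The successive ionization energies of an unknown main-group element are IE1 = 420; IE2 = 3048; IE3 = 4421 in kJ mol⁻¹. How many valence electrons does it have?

1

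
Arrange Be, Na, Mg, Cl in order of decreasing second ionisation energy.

Na, Cl, Be, Mg

The second ionization energy removes an electron from the +1 ion. For each element: Be⁺ still has 1 valence electron; Na⁺ is the bare [Ne] core; Mg⁺ still has 1 valence electron; Cl⁺ still has 6 valence electrons.
Core electrons are held far more tightly than valence electrons, so Na tops the IE_2 order.
Valence configurations: Be⁺ [He]2s¹, Mg⁺ [Ne]3s¹, Cl⁺ [Ne]3s²3p⁴.
The numbers (kJ/mol): Be 1757, Na 4562, Mg 1451, Cl 2298.
Hence IE_2: Mg < Be < Cl < Na.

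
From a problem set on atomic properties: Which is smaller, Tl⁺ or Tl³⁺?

Tl³⁺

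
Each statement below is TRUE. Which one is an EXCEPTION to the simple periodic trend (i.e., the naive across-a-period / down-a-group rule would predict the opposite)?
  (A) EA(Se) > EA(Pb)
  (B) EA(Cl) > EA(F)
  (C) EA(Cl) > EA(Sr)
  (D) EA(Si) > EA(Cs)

(B)

The general trend: electron affinity increases across a period and decreases down a group.
(A) Se (period 4, group 16) vs Pb (period 6, group 14): the stated order agrees with the simple trend.
(B) Cl (period 3, group 17) vs F (period 2, group 17): the stated order contradicts the simple trend.
(C) Cl (period 3, group 17) vs Sr (period 5, group 2): the stated order agrees with the simple trend.
(D) Si (period 3, group 14) vs Cs (period 6, group 1): the stated order agrees with the simple trend.
The exception is (B): F's small 2p subshell makes the incoming electron feel strong e⁻–e⁻ repulsion, so Cl actually releases more energy on gaining an electron.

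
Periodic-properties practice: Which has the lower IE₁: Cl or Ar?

Cl

Cl is in period 3, group 17; Ar is in period 3, group 18.
First ionization energy rises across a period (greater Z_eff holds electrons more tightly) and falls down a group (valence electrons are farther from the nucleus).
All lie in period 3, so first ionization energy increases left to right.
So Cl has the lower IE₁ (Cl < Ar).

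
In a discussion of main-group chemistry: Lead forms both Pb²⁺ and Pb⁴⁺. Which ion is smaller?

Both ions have Z = 82 protons, but Pb⁴⁺ has lost more electrons, so its remaining electrons feel a larger effective nuclear charge per electron and are pulled in more tightly.
Higher positive charge → smaller ion, so Pb²⁺ > Pb⁴⁺.

Pb⁴⁺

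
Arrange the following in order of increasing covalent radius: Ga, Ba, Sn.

Ga, Sn, Ba

Moving right in a period, electrons are added to the same shell under a stronger nuclear pull, so atoms get smaller; moving down, a new shell is opened and atoms get larger.
Here both period and group differ, so the two effects have to be weighed against each other.
Sn > Ga: period and group pull opposite ways; the down-group shift dominates (140 vs 124 pm).
Ba > Sn: relative to Sn, both the across-period and down-group shifts push Ba's atomic radius up.
Tabulated atomic radius (pm): Ga 124, Sn 140, Ba 196.
So from smallest to largest: Ga < Sn < Ba.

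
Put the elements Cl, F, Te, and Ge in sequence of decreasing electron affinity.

F is in period 2, group 17; Cl is in period 3, group 17; Ge is in period 4, group 14; Te is in period 5, group 16.
EA tends to increase across a period and decrease down a group, though the pattern is less regular than for IE or radius.
Here both period and group differ, so the two effects have to be weighed against each other.
Te > Ge: the two effects oppose for this pair; the across-period effect wins (190 vs 119 kJ/mol).
F > Te: both effects reinforce here, so F is clearly the higher of the two.
Cl > F: this pair runs against the simple trend — see the exception note.
Note the exception: Cl has a higher electron affinity than F, contrary to the simple trend — F's small 2p subshell makes the incoming electron feel strong e⁻–e⁻ repulsion, so Cl actually releases more energy on gaining an electron.
Approximate values (kJ/mol): F 328, Cl 349, Ge 119, Te 190.
So from highest to lowest: Cl > F > Te > Ge.

Cl > F > Te > Ge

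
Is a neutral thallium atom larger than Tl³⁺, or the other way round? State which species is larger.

Tl

Forming Tl³⁺ removes 3 electrons from Tl. Fewer electrons for the same nuclear charge means less shielding and a higher Z_eff on the remaining electrons, and for main-group metals the entire outer shell is lost.
A cation is smaller than its parent atom: Tl³⁺ < Tl.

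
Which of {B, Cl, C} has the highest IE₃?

C

Consider each +2 ion: B²⁺ still has 1 valence electron; Cl²⁺ still has 5 valence electrons; C²⁺ still has 2 valence electrons.
All are still removing valence electrons, so compare the +2 ions as you would atoms: IE_3 generally rises across a period (higher Z_eff) and falls down a group (larger shell), subject to the usual subshell exceptions.
Valence configurations: B²⁺ [He]2s¹, Cl²⁺ [Ne]3s²3p³, C²⁺ [He]2s².
Approximate IE_3 values (kJ/mol): B 3660, Cl 3822, C 4620.
So the third ionization energies run B < Cl < C.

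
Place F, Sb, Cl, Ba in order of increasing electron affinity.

Ba < Sb < F < Cl

Atoms with high Z_eff and room in the valence shell (especially the halogens) have the most exothermic electron affinities.
Neither a single period nor a single group — weigh both effects.
Sb > Ba: both effects reinforce here, so Sb is clearly the higher of the two.
F > Sb: both effects reinforce here, so F is clearly the higher of the two.
Cl > F: this pair runs against the simple trend — see the exception note.
Note the exception: Cl has a higher electron affinity than F, contrary to the simple trend — F's small 2p subshell makes the incoming electron feel strong e⁻–e⁻ repulsion, so Cl actually releases more energy on gaining an electron.
Approximate values (kJ/mol): F 328, Cl 349, Sb 103, Ba 14.
So from lowest to highest: Ba < Sb < F < Cl.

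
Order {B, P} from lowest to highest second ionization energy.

P < B

IE_2 is the cost of taking one more electron from the +1 cation: B⁺ still has 2 valence electrons; P⁺ still has 4 valence electrons.
All are still removing valence electrons, so compare the +1 ions as you would atoms: IE_2 generally rises across a period (higher Z_eff) and falls down a group (larger shell), subject to the usual subshell exceptions.
Valence configurations: B⁺ [He]2s², P⁺ [Ne]3s²3p².
The numbers (kJ/mol): B 2427, P 1907.
Hence IE_2: P < B.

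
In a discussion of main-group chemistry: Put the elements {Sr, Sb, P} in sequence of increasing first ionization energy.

Sr < Sb < P

P is in period 3, group 15; Sr is in period 5, group 2; Sb is in period 5, group 15.
First ionization energy rises across a period (greater Z_eff holds electrons more tightly) and falls down a group (valence electrons are farther from the nucleus).
Neither a single period nor a single group — weigh both effects.
Sb > Sr: Sb lies to the right of Sr in period 5, so the across-period effect alone puts Sb higher.
P > Sb: P sits above Sb in group 15, so the down-group effect alone puts P higher.
Tabulated first ionization energy (kJ/mol): P 1012, Sr 550, Sb 831.
So from lowest to highest: Sr < Sb < P.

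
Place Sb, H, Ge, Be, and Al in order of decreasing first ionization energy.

H > Be > Sb > Ge > Al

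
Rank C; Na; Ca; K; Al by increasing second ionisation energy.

After 1 electron has been removed, what remains? C⁺ still has 3 valence electrons; Na⁺ is the bare [Ne] core; Ca⁺ still has 1 valence electron; K⁺ is the bare [Ar] core; Al⁺ still has 2 valence electrons.
Pulling an electron out of a noble-gas core costs far more than removing a remaining valence electron, so K and Na sit at the high end of IE_2.
Valence configurations: C⁺ [He]2s²2p¹, Ca⁺ [Ar]4s¹, Al⁺ [Ne]3s².
The numbers (kJ/mol): C 2353, Na 4562, Ca 1145, K 3052, Al 1817.
Overall IE_2 order: Ca < Al < C < K < Na.

Ca < Al < C < K < Na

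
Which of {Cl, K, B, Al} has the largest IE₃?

K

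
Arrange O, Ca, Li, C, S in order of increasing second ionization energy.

Ca < S < C < O < Li

Consider each +1 ion: O⁺ still has 5 valence electrons; Ca⁺ still has 1 valence electron; Li⁺ is the bare [He] core; C⁺ still has 3 valence electrons; S⁺ still has 5 valence electrons.
Core electrons are held far more tightly than valence electrons, so Li tops the IE_2 order.
Valence configurations: O⁺ [He]2s²2p³, Ca⁺ [Ar]4s¹, C⁺ [He]2s²2p¹, S⁺ [Ne]3s²3p³.
Approximate IE_2 values (kJ/mol): O 3388, Ca 1145, Li 7298, C 2353, S 2252.
Overall IE_2 order: Ca < S < C < O < Li.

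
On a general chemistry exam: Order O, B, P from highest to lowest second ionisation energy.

O > B > P

After 1 electron has been removed, what remains? O⁺ still has 5 valence electrons; B⁺ still has 2 valence electrons; P⁺ still has 4 valence electrons.
All are still removing valence electrons, so compare the +1 ions as you would atoms: IE_2 generally rises across a period (higher Z_eff) and falls down a group (larger shell), subject to the usual subshell exceptions.
Valence configurations: O⁺ [He]2s²2p³, B⁺ [He]2s², P⁺ [Ne]3s²3p².
The numbers (kJ/mol): O 3388, B 2427, P 1907.
Overall IE_2 order: P < B < O.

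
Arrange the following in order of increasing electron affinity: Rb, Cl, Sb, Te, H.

Rb, H, Sb, Te, Cl

H is in period 1, group 1; Cl is in period 3, group 17; Rb is in period 5, group 1; Sb is in period 5, group 15; Te is in period 5, group 16.
Atoms with high Z_eff and room in the valence shell (especially the halogens) have the most exothermic electron affinities.
These span different periods and groups, so the two trends combine.
H > Rb: H sits above Rb in group 1, so the down-group effect alone puts H higher.
Sb > H: period and group pull opposite ways; the across-period shift dominates (103 vs 73 kJ/mol).
Te > Sb: Te lies to the right of Sb in period 5, so the across-period effect alone puts Te higher.
Cl > Te: relative to Te, both the across-period and down-group shifts push Cl's electron affinity up.
Approximate values (kJ/mol): H 73, Cl 349, Rb 47, Sb 103, Te 190.
So from lowest to highest: Rb < H < Sb < Te < Cl.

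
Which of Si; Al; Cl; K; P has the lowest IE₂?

Si

IE_2 is the cost of taking one more electron from the +1 cation: Si⁺ still has 3 valence electrons; Al⁺ still has 2 valence electrons; Cl⁺ still has 6 valence electrons; K⁺ is the bare [Ar] core; P⁺ still has 4 valence electrons.
Core electrons are held far more tightly than valence electrons, so K tops the IE_2 order.
Valence configurations: Si⁺ [Ne]3s²3p¹, Al⁺ [Ne]3s², Cl⁺ [Ne]3s²3p⁴, P⁺ [Ne]3s²3p².
Si⁺ loses a lone 3p electron whereas Al⁺ must break into a filled 3s² pair, so IE_2(Al) > IE_2(Si) even though Si has the higher nuclear charge.
The numbers (kJ/mol): Si 1577, Al 1817, Cl 2298, K 3052, P 1907.
Overall IE_2 order: Si < Al < P < Cl < K.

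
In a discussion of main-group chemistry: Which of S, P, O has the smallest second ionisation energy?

P

After 1 electron has been removed, what remains? S⁺ still has 5 valence electrons; P⁺ still has 4 valence electrons; O⁺ still has 5 valence electrons.
All are still removing valence electrons, so compare the +1 ions as you would atoms: IE_2 generally rises across a period (higher Z_eff) and falls down a group (larger shell), subject to the usual subshell exceptions.
Valence configurations: S⁺ [Ne]3s²3p³, P⁺ [Ne]3s²3p², O⁺ [He]2s²2p³.
Approximate IE_2 values (kJ/mol): S 2252, P 1907, O 3388.
So the second ionization energies run P < S < O.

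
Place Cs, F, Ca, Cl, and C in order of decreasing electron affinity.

Cl, F, C, Cs, Ca

C is in period 2, group 14; F is in period 2, group 17; Cl is in period 3, group 17; Ca is in period 4, group 2; Cs is in period 6, group 1.
Electron affinity generally becomes more exothermic across a period toward the halogens and less exothermic down a group.
These span different periods and groups, so the two trends combine.
Cs > Ca: this pair runs against the simple trend — see the exception note.
C > Cs: both effects reinforce here, so C is clearly the higher of the two.
F > C: both are in period 2; the period trend gives F the larger value.
Cl > F: this pair runs against the simple trend — see the exception note.
Note the exception: Cs has a higher electron affinity than Ca, contrary to the simple trend — adding an electron to Ca (ns²) has to open a new, higher-energy np subshell, which is unfavourable.
Note the exception: Cl has a higher electron affinity than F, contrary to the simple trend — F's small 2p subshell makes the incoming electron feel strong e⁻–e⁻ repulsion, so Cl actually releases more energy on gaining an electron.
For reference (kJ/mol): C 122, F 328, Cl 349, Ca 2, Cs 46.
So from highest to lowest: Cl > F > C > Cs > Ca.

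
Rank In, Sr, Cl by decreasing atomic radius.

Cl is in period 3, group 17; Sr is in period 5, group 2; In is in period 5, group 13.
Radius decreases left→right (rising Z_eff, same n) and increases top→bottom (higher n).
Neither a single period nor a single group — weigh both effects.
In > Cl: relative to Cl, both the across-period and down-group shifts push In's atomic radius up.
Sr > In: both are in period 5; the period trend gives Sr the larger value.
For reference (pm): Cl 99, Sr 185, In 142.
So from largest to smallest: Sr > In > Cl.

Sr > In > Cl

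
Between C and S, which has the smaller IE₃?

S

After 2 electrons have been removed, what remains? C²⁺ still has 2 valence electrons; S²⁺ still has 4 valence electrons.
All are still removing valence electrons, so compare the +2 ions as you would atoms: IE_3 generally rises across a period (higher Z_eff) and falls down a group (larger shell), subject to the usual subshell exceptions.
Valence configurations: C²⁺ [He]2s², S²⁺ [Ne]3s²3p².
Tabulated IE_3 (kJ/mol): C 4620, S 3357.
Hence IE_3: S < C.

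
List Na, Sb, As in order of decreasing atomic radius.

Na is in period 3, group 1; As is in period 4, group 15; Sb is in period 5, group 15.
Moving right in a period, electrons are added to the same shell under a stronger nuclear pull, so atoms get smaller; moving down, a new shell is opened and atoms get larger.
These span different periods and groups, so the two trends combine.
Sb > As: Sb sits below As in group 15, so the down-group effect alone puts Sb larger.
Na > Sb: period and group pull opposite ways; the across-period shift dominates (155 vs 140 pm).
Tabulated atomic radius (pm): Na 155, As 121, Sb 140.
So from largest to smallest: Na > Sb > As.

Na, Sb, As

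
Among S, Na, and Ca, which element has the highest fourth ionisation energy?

Na

IE_4 is the cost of taking one more electron from the +3 cation: S³⁺ still has 3 valence electrons; Na³⁺ is already 2 electrons into the core; Ca³⁺ is already 1 electron into the core.
Breaking into a closed-shell core is much more expensive than removing a leftover valence electron — Ca and Na have the largest IE_4 here.
The numbers (kJ/mol): S 4556, Na 9543, Ca 6491.
Putting it together, IE_4: S < Ca < Na.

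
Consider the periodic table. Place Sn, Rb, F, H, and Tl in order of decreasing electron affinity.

F > Sn > H > Rb > Tl

H is in period 1, group 1; F is in period 2, group 17; Rb is in period 5, group 1; Sn is in period 5, group 14; Tl is in period 6, group 13.
EA tends to increase across a period and decrease down a group, though the pattern is less regular than for IE or radius.
Here both period and group differ, so the two effects have to be weighed against each other.
Rb > Tl: period and group pull opposite ways; the down-group shift dominates (47 vs 19 kJ/mol).
H > Rb: they share group 1; the group trend gives H the larger value.
Sn > H: the two effects oppose for this pair; the across-period effect wins (107 vs 73 kJ/mol).
F > Sn: both effects reinforce here, so F is clearly the higher of the two.
Tabulated electron affinity (kJ/mol): H 73, F 328, Rb 47, Sn 107, Tl 19.
So from highest to lowest: F > Sn > H > Rb > Tl.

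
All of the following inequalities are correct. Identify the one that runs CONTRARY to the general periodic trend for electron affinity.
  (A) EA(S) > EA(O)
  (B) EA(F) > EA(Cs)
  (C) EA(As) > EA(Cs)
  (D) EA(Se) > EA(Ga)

(A)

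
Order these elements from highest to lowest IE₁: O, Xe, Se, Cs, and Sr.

O is in period 2, group 16; Se is in period 4, group 16; Sr is in period 5, group 2; Xe is in period 5, group 18; Cs is in period 6, group 1.
IE₁ increases left→right with effective nuclear charge and decreases top→bottom as the valence shell moves farther out.
Neither a single period nor a single group — weigh both effects.
Sr > Cs: relative to Cs, both the across-period and down-group shifts push Sr's first ionization energy up.
Se > Sr: relative to Sr, both the across-period and down-group shifts push Se's first ionization energy up.
Xe > Se: the two effects oppose for this pair; the across-period effect wins (1170 vs 941 kJ/mol).
O > Xe: the two effects oppose for this pair; the down-group effect wins (1314 vs 1170 kJ/mol).
Tabulated first ionization energy (kJ/mol): O 1314, Se 941, Sr 550, Xe 1170, Cs 376.
So from highest to lowest: O > Xe > Se > Sr > Cs.

O > Xe > Se > Sr > Cs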